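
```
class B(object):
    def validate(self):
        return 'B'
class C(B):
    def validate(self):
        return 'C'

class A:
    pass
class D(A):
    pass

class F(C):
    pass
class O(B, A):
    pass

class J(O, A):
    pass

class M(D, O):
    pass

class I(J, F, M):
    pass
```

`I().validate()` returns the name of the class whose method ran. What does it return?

C

L[I] = I + merge(L[J], L[F], L[M], [J F M])
  take J:  [J O B A object] + [F C B object] + [M D O B A object] + [J F M]
  take F:  [O B A object] + [F C B object] + [M D O B A object] + [F M]
  take C:  [O B A object] + [C B object] + [M D O B A object] + [M]
  take M:  [O B A object] + [B object] + [M D O B A object] + [M]
  take D:  [O B A object] + [B object] + [D O B A object]
  take O:  [O B A object] + [B object] + [O B A object]
  take B:  [B A object] + [B object] + [B A object]
  take A:  [A object] + [object] + [A object]
  take object:  [object] + [object] + [object]
MRO: I J F C M D O B A object
validate is defined in: B, C. First along the MRO is C.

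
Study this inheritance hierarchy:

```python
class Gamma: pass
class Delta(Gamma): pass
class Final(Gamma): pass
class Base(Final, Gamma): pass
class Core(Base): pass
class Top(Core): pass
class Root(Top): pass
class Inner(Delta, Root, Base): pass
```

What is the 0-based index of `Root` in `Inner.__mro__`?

L[Inner] = Inner + merge(L[Delta], L[Root], L[Base], [Delta Root Base])
  take Delta:  [Delta Gamma object] + [Root Top Core Base Final Gamma object] + [Base Final Gamma object] + [Delta Root Base]
  take Root:  [Gamma object] + [Root Top Core Base Final Gamma object] + [Base Final Gamma object] + [Root Base]
  take Top:  [Gamma object] + [Top Core Base Final Gamma object] + [Base Final Gamma object] + [Base]
  take Core:  [Gamma object] + [Core Base Final Gamma object] + [Base Final Gamma object] + [Base]
  take Base:  [Gamma object] + [Base Final Gamma object] + [Base Final Gamma object] + [Base]
  take Final:  [Gamma object] + [Final Gamma object] + [Final Gamma object]
  take Gamma:  [Gamma object] + [Gamma object] + [Gamma object]
  take object:  [object] + [object] + [object]
MRO: Inner Delta Root Top Core Base Final Gamma object
Root sits at index 2.

2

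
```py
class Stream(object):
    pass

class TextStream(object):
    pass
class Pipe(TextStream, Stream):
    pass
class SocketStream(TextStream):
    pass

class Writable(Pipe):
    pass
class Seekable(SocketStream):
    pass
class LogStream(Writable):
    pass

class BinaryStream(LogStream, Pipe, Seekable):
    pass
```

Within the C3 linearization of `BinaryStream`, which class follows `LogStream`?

Writable

L[BinaryStream] = BinaryStream + merge(L[LogStream], L[Pipe], L[Seekable], [LogStream Pipe Seekable])
  take LogStream:  [LogStream Writable Pipe TextStream Stream object] + [Pipe TextStream Stream object] + [Seekable SocketStream TextStream object] + [LogStream Pipe Seekable]
  take Writable:  [Writable Pipe TextStream Stream object] + [Pipe TextStream Stream object] + [Seekable SocketStream TextStream object] + [Pipe Seekable]
  take Pipe:  [Pipe TextStream Stream object] + [Pipe TextStream Stream object] + [Seekable SocketStream TextStream object] + [Pipe Seekable]
  take Seekable:  [TextStream Stream object] + [TextStream Stream object] + [Seekable SocketStream TextStream object] + [Seekable]
  take SocketStream:  [TextStream Stream object] + [TextStream Stream object] + [SocketStream TextStream object]
  take TextStream:  [TextStream Stream object] + [TextStream Stream object] + [TextStream object]
  take Stream:  [Stream object] + [Stream object] + [object]
  take object:  [object] + [object] + [object]
MRO: BinaryStream LogStream Writable Pipe Seekable SocketStream TextStream Stream object
LogStream is at position 1; next is Writable.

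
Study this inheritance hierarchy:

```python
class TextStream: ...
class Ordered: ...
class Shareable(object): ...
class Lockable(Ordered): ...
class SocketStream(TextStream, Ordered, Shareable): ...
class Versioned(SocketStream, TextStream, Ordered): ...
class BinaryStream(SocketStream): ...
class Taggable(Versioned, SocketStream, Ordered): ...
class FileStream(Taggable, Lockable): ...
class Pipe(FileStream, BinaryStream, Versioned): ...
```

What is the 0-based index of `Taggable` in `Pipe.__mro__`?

L[Pipe] = Pipe + merge(L[FileStream], L[BinaryStream], L[Versioned], [FileStream BinaryStream Versioned])
  take FileStream:  [FileStream Taggable Versioned SocketStream TextStream Lockable Ordered Shareable object] + [BinaryStream SocketStream TextStream Ordered Shareable object] + [Versioned SocketStream TextStream Ordered Shareable object] + [FileStream BinaryStream Versioned]
  take Taggable:  [Taggable Versioned SocketStream TextStream Lockable Ordered Shareable object] + [BinaryStream SocketStream TextStream Ordered Shareable object] + [Versioned SocketStream TextStream Ordered Shareable object] + [BinaryStream Versioned]
  take BinaryStream:  [Versioned SocketStream TextStream Lockable Ordered Shareable object] + [BinaryStream SocketStream TextStream Ordered Shareable object] + [Versioned SocketStream TextStream Ordered Shareable object] + [BinaryStream Versioned]
  take Versioned:  [Versioned SocketStream TextStream Lockable Ordered Shareable object] + [SocketStream TextStream Ordered Shareable object] + [Versioned SocketStream TextStream Ordered Shareable object] + [Versioned]
  take SocketStream:  [SocketStream TextStream Lockable Ordered Shareable object] + [SocketStream TextStream Ordered Shareable object] + [SocketStream TextStream Ordered Shareable object]
  take TextStream:  [TextStream Lockable Ordered Shareable object] + [TextStream Ordered Shareable object] + [TextStream Ordered Shareable object]
  take Lockable:  [Lockable Ordered Shareable object] + [Ordered Shareable object] + [Ordered Shareable object]
  take Ordered:  [Ordered Shareable object] + [Ordered Shareable object] + [Ordered Shareable object]
  take Shareable:  [Shareable object] + [Shareable object] + [Shareable object]
  take object:  [object] + [object] + [object]
MRO: Pipe FileStream Taggable BinaryStream Versioned SocketStream TextStream Lockable Ordered Shareable object
Taggable sits at index 2.

2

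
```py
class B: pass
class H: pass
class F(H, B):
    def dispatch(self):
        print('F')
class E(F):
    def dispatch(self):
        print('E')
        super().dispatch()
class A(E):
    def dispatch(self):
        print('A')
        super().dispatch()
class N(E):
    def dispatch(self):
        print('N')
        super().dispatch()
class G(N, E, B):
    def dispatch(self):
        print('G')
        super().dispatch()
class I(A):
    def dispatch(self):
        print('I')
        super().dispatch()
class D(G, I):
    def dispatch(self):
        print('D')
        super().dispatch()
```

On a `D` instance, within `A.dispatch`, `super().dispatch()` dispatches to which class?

E

L[D] = D + merge(L[G], L[I], [G I])
  take G:  [G N E F H B object] + [I A E F H B object] + [G I]
  take N:  [N E F H B object] + [I A E F H B object] + [I]
  take I:  [E F H B object] + [I A E F H B object] + [I]
  take A:  [E F H B object] + [A E F H B object]
  take E:  [E F H B object] + [E F H B object]
  take F:  [F H B object] + [F H B object]
  take H:  [H B object] + [H B object]
  take B:  [B object] + [B object]
  take object:  [object] + [object]
MRO: D G N I A E F H B object
super() in A.dispatch on a D instance goes to the class after A in D's MRO: E.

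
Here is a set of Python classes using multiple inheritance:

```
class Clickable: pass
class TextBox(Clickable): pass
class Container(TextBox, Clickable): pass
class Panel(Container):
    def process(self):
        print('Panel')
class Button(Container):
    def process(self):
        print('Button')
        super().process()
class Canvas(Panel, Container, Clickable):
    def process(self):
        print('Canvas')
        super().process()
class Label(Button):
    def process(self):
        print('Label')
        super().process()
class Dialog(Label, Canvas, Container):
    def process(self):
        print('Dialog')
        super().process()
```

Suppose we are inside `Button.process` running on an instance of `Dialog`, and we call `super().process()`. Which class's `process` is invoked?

L[Dialog] = Dialog + merge(L[Label], L[Canvas], L[Container], [Label Canvas Container])
  take Label:  [Label Button Container TextBox Clickable object] + [Canvas Panel Container TextBox Clickable object] + [Container TextBox Clickable object] + [Label Canvas Container]
  take Button:  [Button Container TextBox Clickable object] + [Canvas Panel Container TextBox Clickable object] + [Container TextBox Clickable object] + [Canvas Container]
  take Canvas:  [Container TextBox Clickable object] + [Canvas Panel Container TextBox Clickable object] + [Container TextBox Clickable object] + [Canvas Container]
  take Panel:  [Container TextBox Clickable object] + [Panel Container TextBox Clickable object] + [Container TextBox Clickable object] + [Container]
  take Container:  [Container TextBox Clickable object] + [Container TextBox Clickable object] + [Container TextBox Clickable object] + [Container]
  take TextBox:  [TextBox Clickable object] + [TextBox Clickable object] + [TextBox Clickable object]
  take Clickable:  [Clickable object] + [Clickable object] + [Clickable object]
  take object:  [object] + [object] + [object]
MRO: Dialog Label Button Canvas Panel Container TextBox Clickable object
super() in Button.process on a Dialog instance goes to the class after Button in Dialog's MRO: Canvas.

Canvas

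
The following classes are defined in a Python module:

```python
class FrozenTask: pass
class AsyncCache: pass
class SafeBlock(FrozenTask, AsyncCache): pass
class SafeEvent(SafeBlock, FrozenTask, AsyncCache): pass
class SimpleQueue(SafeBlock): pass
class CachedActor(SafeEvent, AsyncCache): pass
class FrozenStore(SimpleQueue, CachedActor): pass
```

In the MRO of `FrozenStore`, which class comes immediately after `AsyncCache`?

object

L[FrozenStore] = FrozenStore + merge(L[SimpleQueue], L[CachedActor], [SimpleQueue CachedActor])
  take SimpleQueue:  [SimpleQueue SafeBlock FrozenTask AsyncCache object] + [CachedActor SafeEvent SafeBlock FrozenTask AsyncCache object] + [SimpleQueue CachedActor]
  take CachedActor:  [SafeBlock FrozenTask AsyncCache object] + [CachedActor SafeEvent SafeBlock FrozenTask AsyncCache object] + [CachedActor]
  take SafeEvent:  [SafeBlock FrozenTask AsyncCache object] + [SafeEvent SafeBlock FrozenTask AsyncCache object]
  take SafeBlock:  [SafeBlock FrozenTask AsyncCache object] + [SafeBlock FrozenTask AsyncCache object]
  take FrozenTask:  [FrozenTask AsyncCache object] + [FrozenTask AsyncCache object]
  take AsyncCache:  [AsyncCache object] + [AsyncCache object]
  take object:  [object] + [object]
MRO: FrozenStore SimpleQueue CachedActor SafeEvent SafeBlock FrozenTask AsyncCache object
AsyncCache is at position 6; next is object.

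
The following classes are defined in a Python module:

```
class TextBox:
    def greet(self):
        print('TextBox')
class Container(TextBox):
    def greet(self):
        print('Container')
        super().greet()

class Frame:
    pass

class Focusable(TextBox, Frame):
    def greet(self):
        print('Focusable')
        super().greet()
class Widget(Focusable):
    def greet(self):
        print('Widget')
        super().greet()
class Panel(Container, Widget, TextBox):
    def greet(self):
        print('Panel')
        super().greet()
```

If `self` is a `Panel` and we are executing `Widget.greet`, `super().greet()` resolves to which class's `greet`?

Focusable

L[Panel] = Panel + merge(L[Container], L[Widget], L[TextBox], [Container Widget TextBox])
  take Container:  [Container TextBox object] + [Widget Focusable TextBox Frame object] + [TextBox object] + [Container Widget TextBox]
  take Widget:  [TextBox object] + [Widget Focusable TextBox Frame object] + [TextBox object] + [Widget TextBox]
  take Focusable:  [TextBox object] + [Focusable TextBox Frame object] + [TextBox object] + [TextBox]
  take TextBox:  [TextBox object] + [TextBox Frame object] + [TextBox object] + [TextBox]
  take Frame:  [object] + [Frame object] + [object]
  take object:  [object] + [object] + [object]
MRO: Panel Container Widget Focusable TextBox Frame object
super() in Widget.greet on a Panel instance goes to the class after Widget in Panel's MRO: Focusable.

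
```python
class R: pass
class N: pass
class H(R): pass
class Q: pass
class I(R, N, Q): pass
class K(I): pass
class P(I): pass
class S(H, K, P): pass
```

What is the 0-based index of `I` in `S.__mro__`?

4

L[S] = S + merge(L[H], L[K], L[P], [H K P])
  take H:  [H R object] + [K I R N Q object] + [P I R N Q object] + [H K P]
  take K:  [R object] + [K I R N Q object] + [P I R N Q object] + [K P]
  take P:  [R object] + [I R N Q object] + [P I R N Q object] + [P]
  take I:  [R object] + [I R N Q object] + [I R N Q object]
  take R:  [R object] + [R N Q object] + [R N Q object]
  take N:  [object] + [N Q object] + [N Q object]
  take Q:  [object] + [Q object] + [Q object]
  take object:  [object] + [object] + [object]
MRO: S H K P I R N Q object
I sits at index 4.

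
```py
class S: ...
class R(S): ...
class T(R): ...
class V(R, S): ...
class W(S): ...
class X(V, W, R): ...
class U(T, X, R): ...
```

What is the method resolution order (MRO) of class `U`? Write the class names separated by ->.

L[U] = U + merge(L[T], L[X], L[R], [T X R])
  take T:  [T R S object] + [X V W R S object] + [R S object] + [T X R]
  take X:  [R S object] + [X V W R S object] + [R S object] + [X R]
  take V:  [R S object] + [V W R S object] + [R S object] + [R]
  take W:  [R S object] + [W R S object] + [R S object] + [R]
  take R:  [R S object] + [R S object] + [R S object] + [R]
  take S:  [S object] + [S object] + [S object]
  take object:  [object] + [object] + [object]

U -> T -> X -> V -> W -> R -> S -> object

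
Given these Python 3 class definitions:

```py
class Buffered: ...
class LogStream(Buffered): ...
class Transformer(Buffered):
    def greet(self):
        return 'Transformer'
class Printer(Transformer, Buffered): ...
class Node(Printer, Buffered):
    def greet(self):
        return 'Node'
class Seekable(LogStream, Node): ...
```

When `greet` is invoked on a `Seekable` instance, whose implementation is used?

Node

L[Seekable] = Seekable + merge(L[LogStream], L[Node], [LogStream Node])
  take LogStream:  [LogStream Buffered object] + [Node Printer Transformer Buffered object] + [LogStream Node]
  take Node:  [Buffered object] + [Node Printer Transformer Buffered object] + [Node]
  take Printer:  [Buffered object] + [Printer Transformer Buffered object]
  take Transformer:  [Buffered object] + [Transformer Buffered object]
  take Buffered:  [Buffered object] + [Buffered object]
  take object:  [object] + [object]
MRO: Seekable LogStream Node Printer Transformer Buffered object
greet is defined in: Node, Transformer. First along the MRO is Node.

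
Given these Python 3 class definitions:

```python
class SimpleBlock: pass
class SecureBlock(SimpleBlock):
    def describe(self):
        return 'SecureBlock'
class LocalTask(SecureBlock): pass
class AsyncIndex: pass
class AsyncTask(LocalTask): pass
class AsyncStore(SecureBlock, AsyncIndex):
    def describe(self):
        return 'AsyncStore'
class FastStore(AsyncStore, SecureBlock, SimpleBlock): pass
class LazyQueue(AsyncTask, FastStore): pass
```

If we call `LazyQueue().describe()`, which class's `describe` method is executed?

AsyncStore

L[LazyQueue] = LazyQueue + merge(L[AsyncTask], L[FastStore], [AsyncTask FastStore])
  take AsyncTask:  [AsyncTask LocalTask SecureBlock SimpleBlock object] + [FastStore AsyncStore SecureBlock SimpleBlock AsyncIndex object] + [AsyncTask FastStore]
  take LocalTask:  [LocalTask SecureBlock SimpleBlock object] + [FastStore AsyncStore SecureBlock SimpleBlock AsyncIndex object] + [FastStore]
  take FastStore:  [SecureBlock SimpleBlock object] + [FastStore AsyncStore SecureBlock SimpleBlock AsyncIndex object] + [FastStore]
  take AsyncStore:  [SecureBlock SimpleBlock object] + [AsyncStore SecureBlock SimpleBlock AsyncIndex object]
  take SecureBlock:  [SecureBlock SimpleBlock object] + [SecureBlock SimpleBlock AsyncIndex object]
  take SimpleBlock:  [SimpleBlock object] + [SimpleBlock AsyncIndex object]
  take AsyncIndex:  [object] + [AsyncIndex object]
  take object:  [object] + [object]
MRO: LazyQueue AsyncTask LocalTask FastStore AsyncStore SecureBlock SimpleBlock AsyncIndex object
describe is defined in: AsyncStore, SecureBlock. First along the MRO is AsyncStore.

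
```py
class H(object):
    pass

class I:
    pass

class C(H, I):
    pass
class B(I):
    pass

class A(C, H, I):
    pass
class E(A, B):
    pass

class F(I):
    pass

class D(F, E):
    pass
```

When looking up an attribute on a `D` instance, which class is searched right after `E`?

A

L[D] = D + merge(L[F], L[E], [F E])
  take F:  [F I object] + [E A C H B I object] + [F E]
  take E:  [I object] + [E A C H B I object] + [E]
  take A:  [I object] + [A C H B I object]
  take C:  [I object] + [C H B I object]
  take H:  [I object] + [H B I object]
  take B:  [I object] + [B I object]
  take I:  [I object] + [I object]
  take object:  [object] + [object]
MRO: D F E A C H B I object
E is at position 2; next is A.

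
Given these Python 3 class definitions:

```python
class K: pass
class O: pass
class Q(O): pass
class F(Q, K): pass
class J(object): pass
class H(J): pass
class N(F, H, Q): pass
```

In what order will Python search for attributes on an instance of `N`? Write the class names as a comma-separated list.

N, F, H, Q, O, K, J, object

L[N] = N + merge(L[F], L[H], L[Q], [F H Q])
  take F:  [F Q O K object] + [H J object] + [Q O object] + [F H Q]
  take H:  [Q O K object] + [H J object] + [Q O object] + [H Q]
  take Q:  [Q O K object] + [J object] + [Q O object] + [Q]
  take O:  [O K object] + [J object] + [O object]
  take K:  [K object] + [J object] + [object]
  take J:  [object] + [J object] + [object]
  take object:  [object] + [object] + [object]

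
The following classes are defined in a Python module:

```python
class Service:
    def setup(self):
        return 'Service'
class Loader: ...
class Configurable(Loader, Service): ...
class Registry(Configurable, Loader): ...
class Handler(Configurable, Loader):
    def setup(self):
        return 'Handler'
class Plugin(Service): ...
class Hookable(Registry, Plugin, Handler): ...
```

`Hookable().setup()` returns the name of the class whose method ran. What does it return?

L[Hookable] = Hookable + merge(L[Registry], L[Plugin], L[Handler], [Registry Plugin Handler])
  take Registry:  [Registry Configurable Loader Service object] + [Plugin Service object] + [Handler Configurable Loader Service object] + [Registry Plugin Handler]
  take Plugin:  [Configurable Loader Service object] + [Plugin Service object] + [Handler Configurable Loader Service object] + [Plugin Handler]
  take Handler:  [Configurable Loader Service object] + [Service object] + [Handler Configurable Loader Service object] + [Handler]
  take Configurable:  [Configurable Loader Service object] + [Service object] + [Configurable Loader Service object]
  take Loader:  [Loader Service object] + [Service object] + [Loader Service object]
  take Service:  [Service object] + [Service object] + [Service object]
  take object:  [object] + [object] + [object]
MRO: Hookable Registry Plugin Handler Configurable Loader Service object
setup is defined in: Handler, Service. First along the MRO is Handler.

Handler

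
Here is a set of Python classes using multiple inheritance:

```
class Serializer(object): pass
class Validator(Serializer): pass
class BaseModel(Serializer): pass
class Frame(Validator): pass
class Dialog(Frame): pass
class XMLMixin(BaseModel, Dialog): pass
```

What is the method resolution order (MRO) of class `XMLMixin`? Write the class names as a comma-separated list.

L[XMLMixin] = XMLMixin + merge(L[BaseModel], L[Dialog], [BaseModel Dialog])
  take BaseModel:  [BaseModel Serializer object] + [Dialog Frame Validator Serializer object] + [BaseModel Dialog]
  take Dialog:  [Serializer object] + [Dialog Frame Validator Serializer object] + [Dialog]
  take Frame:  [Serializer object] + [Frame Validator Serializer object]
  take Validator:  [Serializer object] + [Validator Serializer object]
  take Serializer:  [Serializer object] + [Serializer object]
  take object:  [object] + [object]

XMLMixin, BaseModel, Dialog, Frame, Validator, Serializer, object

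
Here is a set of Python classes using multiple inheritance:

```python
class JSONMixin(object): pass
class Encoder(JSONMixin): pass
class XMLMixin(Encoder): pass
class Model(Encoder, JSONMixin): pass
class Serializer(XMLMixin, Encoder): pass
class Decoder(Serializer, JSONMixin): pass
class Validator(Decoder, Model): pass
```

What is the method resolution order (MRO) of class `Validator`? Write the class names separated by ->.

Validator -> Decoder -> Serializer -> XMLMixin -> Model -> Encoder -> JSONMixin -> object

L[Validator] = Validator + merge(L[Decoder], L[Model], [Decoder Model])
  take Decoder:  [Decoder Serializer XMLMixin Encoder JSONMixin object] + [Model Encoder JSONMixin object] + [Decoder Model]
  take Serializer:  [Serializer XMLMixin Encoder JSONMixin object] + [Model Encoder JSONMixin object] + [Model]
  take XMLMixin:  [XMLMixin Encoder JSONMixin object] + [Model Encoder JSONMixin object] + [Model]
  take Model:  [Encoder JSONMixin object] + [Model Encoder JSONMixin object] + [Model]
  take Encoder:  [Encoder JSONMixin object] + [Encoder JSONMixin object]
  take JSONMixin:  [JSONMixin object] + [JSONMixin object]
  take object:  [object] + [object]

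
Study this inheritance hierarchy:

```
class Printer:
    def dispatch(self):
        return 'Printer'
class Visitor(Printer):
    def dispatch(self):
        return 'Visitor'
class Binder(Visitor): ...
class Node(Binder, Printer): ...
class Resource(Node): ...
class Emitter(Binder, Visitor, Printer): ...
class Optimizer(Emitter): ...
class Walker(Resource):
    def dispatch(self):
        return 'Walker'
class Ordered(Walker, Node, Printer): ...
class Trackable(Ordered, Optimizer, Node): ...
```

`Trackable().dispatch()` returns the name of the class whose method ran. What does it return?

L[Trackable] = Trackable + merge(L[Ordered], L[Optimizer], L[Node], [Ordered Optimizer Node])
  take Ordered:  [Ordered Walker Resource Node Binder Visitor Printer object] + [Optimizer Emitter Binder Visitor Printer object] + [Node Binder Visitor Printer object] + [Ordered Optimizer Node]
  take Walker:  [Walker Resource Node Binder Visitor Printer object] + [Optimizer Emitter Binder Visitor Printer object] + [Node Binder Visitor Printer object] + [Optimizer Node]
  take Resource:  [Resource Node Binder Visitor Printer object] + [Optimizer Emitter Binder Visitor Printer object] + [Node Binder Visitor Printer object] + [Optimizer Node]
  take Optimizer:  [Node Binder Visitor Printer object] + [Optimizer Emitter Binder Visitor Printer object] + [Node Binder Visitor Printer object] + [Optimizer Node]
  take Node:  [Node Binder Visitor Printer object] + [Emitter Binder Visitor Printer object] + [Node Binder Visitor Printer object] + [Node]
  take Emitter:  [Binder Visitor Printer object] + [Emitter Binder Visitor Printer object] + [Binder Visitor Printer object]
  take Binder:  [Binder Visitor Printer object] + [Binder Visitor Printer object] + [Binder Visitor Printer object]
  take Visitor:  [Visitor Printer object] + [Visitor Printer object] + [Visitor Printer object]
  take Printer:  [Printer object] + [Printer object] + [Printer object]
  take object:  [object] + [object] + [object]
MRO: Trackable Ordered Walker Resource Optimizer Node Emitter Binder Visitor Printer object
dispatch is defined in: Printer, Visitor, Walker. First along the MRO is Walker.

Walker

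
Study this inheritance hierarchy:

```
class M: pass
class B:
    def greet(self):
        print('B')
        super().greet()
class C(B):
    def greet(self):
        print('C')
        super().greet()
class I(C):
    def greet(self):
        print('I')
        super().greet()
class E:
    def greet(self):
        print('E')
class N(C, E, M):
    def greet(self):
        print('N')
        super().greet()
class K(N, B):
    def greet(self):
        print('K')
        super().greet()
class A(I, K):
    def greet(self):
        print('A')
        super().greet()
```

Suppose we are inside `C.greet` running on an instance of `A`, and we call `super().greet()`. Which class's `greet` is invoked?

L[A] = A + merge(L[I], L[K], [I K])
  take I:  [I C B object] + [K N C B E M object] + [I K]
  take K:  [C B object] + [K N C B E M object] + [K]
  take N:  [C B object] + [N C B E M object]
  take C:  [C B object] + [C B E M object]
  take B:  [B object] + [B E M object]
  take E:  [object] + [E M object]
  take M:  [object] + [M object]
  take object:  [object] + [object]
MRO: A I K N C B E M object
super() in C.greet on a A instance goes to the class after C in A's MRO: B.

B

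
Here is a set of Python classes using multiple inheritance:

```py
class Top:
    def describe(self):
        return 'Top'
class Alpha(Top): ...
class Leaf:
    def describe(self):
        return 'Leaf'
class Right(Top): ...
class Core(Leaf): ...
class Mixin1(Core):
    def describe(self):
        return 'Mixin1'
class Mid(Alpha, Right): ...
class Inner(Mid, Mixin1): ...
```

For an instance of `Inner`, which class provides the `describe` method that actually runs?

L[Inner] = Inner + merge(L[Mid], L[Mixin1], [Mid Mixin1])
  take Mid:  [Mid Alpha Right Top object] + [Mixin1 Core Leaf object] + [Mid Mixin1]
  take Alpha:  [Alpha Right Top object] + [Mixin1 Core Leaf object] + [Mixin1]
  take Right:  [Right Top object] + [Mixin1 Core Leaf object] + [Mixin1]
  take Top:  [Top object] + [Mixin1 Core Leaf object] + [Mixin1]
  take Mixin1:  [object] + [Mixin1 Core Leaf object] + [Mixin1]
  take Core:  [object] + [Core Leaf object]
  take Leaf:  [object] + [Leaf object]
  take object:  [object] + [object]
MRO: Inner Mid Alpha Right Top Mixin1 Core Leaf object
describe is defined in: Leaf, Mixin1, Top. First along the MRO is Top.

Top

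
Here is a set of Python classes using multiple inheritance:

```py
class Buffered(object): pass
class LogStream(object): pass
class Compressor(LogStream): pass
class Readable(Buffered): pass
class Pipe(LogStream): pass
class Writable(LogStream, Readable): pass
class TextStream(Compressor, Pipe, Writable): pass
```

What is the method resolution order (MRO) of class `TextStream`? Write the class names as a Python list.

[TextStream, Compressor, Pipe, Writable, LogStream, Readable, Buffered, object]

L[TextStream] = TextStream + merge(L[Compressor], L[Pipe], L[Writable], [Compressor Pipe Writable])
  take Compressor:  [Compressor LogStream object] + [Pipe LogStream object] + [Writable LogStream Readable Buffered object] + [Compressor Pipe Writable]
  take Pipe:  [LogStream object] + [Pipe LogStream object] + [Writable LogStream Readable Buffered object] + [Pipe Writable]
  take Writable:  [LogStream object] + [LogStream object] + [Writable LogStream Readable Buffered object] + [Writable]
  take LogStream:  [LogStream object] + [LogStream object] + [LogStream Readable Buffered object]
  take Readable:  [object] + [object] + [Readable Buffered object]
  take Buffered:  [object] + [object] + [Buffered object]
  take object:  [object] + [object] + [object]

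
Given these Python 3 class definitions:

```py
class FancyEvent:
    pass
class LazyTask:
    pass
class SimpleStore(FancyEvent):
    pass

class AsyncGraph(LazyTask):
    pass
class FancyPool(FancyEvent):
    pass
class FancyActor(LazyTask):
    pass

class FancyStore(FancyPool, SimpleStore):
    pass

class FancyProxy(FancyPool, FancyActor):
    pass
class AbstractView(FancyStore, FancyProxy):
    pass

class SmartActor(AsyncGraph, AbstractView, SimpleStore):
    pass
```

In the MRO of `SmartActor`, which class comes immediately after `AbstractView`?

FancyStore

L[SmartActor] = SmartActor + merge(L[AsyncGraph], L[AbstractView], L[SimpleStore], [AsyncGraph AbstractView SimpleStore])
  take AsyncGraph:  [AsyncGraph LazyTask object] + [AbstractView FancyStore FancyProxy FancyPool SimpleStore FancyEvent FancyActor LazyTask object] + [SimpleStore FancyEvent object] + [AsyncGraph AbstractView SimpleStore]
  take AbstractView:  [LazyTask object] + [AbstractView FancyStore FancyProxy FancyPool SimpleStore FancyEvent FancyActor LazyTask object] + [SimpleStore FancyEvent object] + [AbstractView SimpleStore]
  take FancyStore:  [LazyTask object] + [FancyStore FancyProxy FancyPool SimpleStore FancyEvent FancyActor LazyTask object] + [SimpleStore FancyEvent object] + [SimpleStore]
  take FancyProxy:  [LazyTask object] + [FancyProxy FancyPool SimpleStore FancyEvent FancyActor LazyTask object] + [SimpleStore FancyEvent object] + [SimpleStore]
  take FancyPool:  [LazyTask object] + [FancyPool SimpleStore FancyEvent FancyActor LazyTask object] + [SimpleStore FancyEvent object] + [SimpleStore]
  take SimpleStore:  [LazyTask object] + [SimpleStore FancyEvent FancyActor LazyTask object] + [SimpleStore FancyEvent object] + [SimpleStore]
  take FancyEvent:  [LazyTask object] + [FancyEvent FancyActor LazyTask object] + [FancyEvent object]
  take FancyActor:  [LazyTask object] + [FancyActor LazyTask object] + [object]
  take LazyTask:  [LazyTask object] + [LazyTask object] + [object]
  take object:  [object] + [object] + [object]
MRO: SmartActor AsyncGraph AbstractView FancyStore FancyProxy FancyPool SimpleStore FancyEvent FancyActor LazyTask object
AbstractView is at position 2; next is FancyStore.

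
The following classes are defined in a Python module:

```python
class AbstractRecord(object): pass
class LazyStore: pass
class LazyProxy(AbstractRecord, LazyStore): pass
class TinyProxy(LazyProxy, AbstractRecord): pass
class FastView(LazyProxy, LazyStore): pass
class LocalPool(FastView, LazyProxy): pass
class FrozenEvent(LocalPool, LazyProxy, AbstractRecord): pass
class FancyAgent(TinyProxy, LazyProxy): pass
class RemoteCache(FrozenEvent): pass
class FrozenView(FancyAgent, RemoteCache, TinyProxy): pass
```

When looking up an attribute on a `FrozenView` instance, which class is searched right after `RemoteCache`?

TinyProxy

L[FrozenView] = FrozenView + merge(L[FancyAgent], L[RemoteCache], L[TinyProxy], [FancyAgent RemoteCache TinyProxy])
  take FancyAgent:  [FancyAgent TinyProxy LazyProxy AbstractRecord LazyStore object] + [RemoteCache FrozenEvent LocalPool FastView LazyProxy AbstractRecord LazyStore object] + [TinyProxy LazyProxy AbstractRecord LazyStore object] + [FancyAgent RemoteCache TinyProxy]
  take RemoteCache:  [TinyProxy LazyProxy AbstractRecord LazyStore object] + [RemoteCache FrozenEvent LocalPool FastView LazyProxy AbstractRecord LazyStore object] + [TinyProxy LazyProxy AbstractRecord LazyStore object] + [RemoteCache TinyProxy]
  take TinyProxy:  [TinyProxy LazyProxy AbstractRecord LazyStore object] + [FrozenEvent LocalPool FastView LazyProxy AbstractRecord LazyStore object] + [TinyProxy LazyProxy AbstractRecord LazyStore object] + [TinyProxy]
  take FrozenEvent:  [LazyProxy AbstractRecord LazyStore object] + [FrozenEvent LocalPool FastView LazyProxy AbstractRecord LazyStore object] + [LazyProxy AbstractRecord LazyStore object]
  take LocalPool:  [LazyProxy AbstractRecord LazyStore object] + [LocalPool FastView LazyProxy AbstractRecord LazyStore object] + [LazyProxy AbstractRecord LazyStore object]
  take FastView:  [LazyProxy AbstractRecord LazyStore object] + [FastView LazyProxy AbstractRecord LazyStore object] + [LazyProxy AbstractRecord LazyStore object]
  take LazyProxy:  [LazyProxy AbstractRecord LazyStore object] + [LazyProxy AbstractRecord LazyStore object] + [LazyProxy AbstractRecord LazyStore object]
  take AbstractRecord:  [AbstractRecord LazyStore object] + [AbstractRecord LazyStore object] + [AbstractRecord LazyStore object]
  take LazyStore:  [LazyStore object] + [LazyStore object] + [LazyStore object]
  take object:  [object] + [object] + [object]
MRO: FrozenView FancyAgent RemoteCache TinyProxy FrozenEvent LocalPool FastView LazyProxy AbstractRecord LazyStore object
RemoteCache is at position 2; next is TinyProxy.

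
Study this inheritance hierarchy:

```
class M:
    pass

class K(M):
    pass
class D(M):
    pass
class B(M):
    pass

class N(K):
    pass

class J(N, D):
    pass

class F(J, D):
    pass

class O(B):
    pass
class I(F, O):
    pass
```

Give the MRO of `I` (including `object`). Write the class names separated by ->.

I -> F -> J -> N -> K -> D -> O -> B -> M -> object

L[I] = I + merge(L[F], L[O], [F O])
  take F:  [F J N K D M object] + [O B M object] + [F O]
  take J:  [J N K D M object] + [O B M object] + [O]
  take N:  [N K D M object] + [O B M object] + [O]
  take K:  [K D M object] + [O B M object] + [O]
  take D:  [D M object] + [O B M object] + [O]
  take O:  [M object] + [O B M object] + [O]
  take B:  [M object] + [B M object]
  take M:  [M object] + [M object]
  take object:  [object] + [object]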